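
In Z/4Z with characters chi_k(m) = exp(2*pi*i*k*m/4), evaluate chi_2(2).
chi_2(2) = zeta_4^4 = 1

Derivation: chi_2(2) = zeta_4^(2*2) = zeta_4^4. Since zeta_4^4 = 1, this equals zeta_4^0 = exp(2*pi*i*0/4) = 1.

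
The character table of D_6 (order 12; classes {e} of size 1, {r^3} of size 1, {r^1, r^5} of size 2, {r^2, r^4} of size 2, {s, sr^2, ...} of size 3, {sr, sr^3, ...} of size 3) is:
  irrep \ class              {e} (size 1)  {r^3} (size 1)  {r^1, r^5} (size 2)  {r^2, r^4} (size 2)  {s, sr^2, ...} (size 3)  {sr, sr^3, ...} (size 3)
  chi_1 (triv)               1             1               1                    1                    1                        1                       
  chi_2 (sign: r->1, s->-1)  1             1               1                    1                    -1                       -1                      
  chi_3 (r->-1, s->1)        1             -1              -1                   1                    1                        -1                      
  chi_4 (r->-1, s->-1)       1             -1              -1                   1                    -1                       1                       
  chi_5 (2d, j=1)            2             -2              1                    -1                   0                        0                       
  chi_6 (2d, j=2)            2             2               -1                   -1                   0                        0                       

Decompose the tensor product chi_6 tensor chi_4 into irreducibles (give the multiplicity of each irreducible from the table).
chi_6 tensor chi_4 = chi_5 (all other irreducibles have multiplicity 0).

The character of a tensor product is the pointwise product (chi_6 * chi_4)(C) = chi_6(C) * chi_4(C):
  {e}: (2)*(1), {r^3}: (2)*(-1), {r^1, r^5}: (-1)*(-1), {r^2, r^4}: (-1)*(1), {s, sr^2, ...}: (0)*(-1), {sr, sr^3, ...}: (0)*(1)
so (chi_6 * chi_4) takes values
  {e} -> 2, {r^3} -> -2, {r^1, r^5} -> 1, {r^2, r^4} -> -1, {s, sr^2, ...} -> 0, {sr, sr^3, ...} -> 0.
Now take the inner product of this character with each irreducible chi from the table, <chi_6*chi_4, chi> = (1/12) sum_C |C| (chi_6*chi_4)(C) conj(chi(C)):
  <chi_6*chi_4, chi_1> = (1/12)[1*(2)*conj(1) + 1*(-2)*conj(1) + 2*(1)*conj(1) + 2*(-1)*conj(1) + 3*(0)*conj(1) + 3*(0)*conj(1)]
      = (1/12)[(2) + (-2) + (2) + (-2) + (0) + (0)] = 0/12 = 0
  <chi_6*chi_4, chi_2> = (1/12)[1*(2)*conj(1) + 1*(-2)*conj(1) + 2*(1)*conj(1) + 2*(-1)*conj(1) + 3*(0)*conj(-1) + 3*(0)*conj(-1)]
      = (1/12)[(2) + (-2) + (2) + (-2) + (0) + (0)] = 0/12 = 0
  <chi_6*chi_4, chi_3> = (1/12)[1*(2)*conj(1) + 1*(-2)*conj(-1) + 2*(1)*conj(-1) + 2*(-1)*conj(1) + 3*(0)*conj(1) + 3*(0)*conj(-1)]
      = (1/12)[(2) + (2) + (-2) + (-2) + (0) + (0)] = 0/12 = 0
  <chi_6*chi_4, chi_4> = (1/12)[1*(2)*conj(1) + 1*(-2)*conj(-1) + 2*(1)*conj(-1) + 2*(-1)*conj(1) + 3*(0)*conj(-1) + 3*(0)*conj(1)]
      = (1/12)[(2) + (2) + (-2) + (-2) + (0) + (0)] = 0/12 = 0
  <chi_6*chi_4, chi_5> = (1/12)[1*(2)*conj(2) + 1*(-2)*conj(-2) + 2*(1)*conj(1) + 2*(-1)*conj(-1) + 3*(0)*conj(0) + 3*(0)*conj(0)]
      = (1/12)[(4) + (4) + (2) + (2) + (0) + (0)] = 12/12 = 1
  <chi_6*chi_4, chi_6> = (1/12)[1*(2)*conj(2) + 1*(-2)*conj(2) + 2*(1)*conj(-1) + 2*(-1)*conj(-1) + 3*(0)*conj(0) + 3*(0)*conj(0)]
      = (1/12)[(4) + (-4) + (-2) + (2) + (0) + (0)] = 0/12 = 0
Hence the multiplicities are chi_5: 1. Dimension check: dim(chi_6)*dim(chi_4) = 2*1 = 2 and sum (mult * dim) = 1*2 = 2.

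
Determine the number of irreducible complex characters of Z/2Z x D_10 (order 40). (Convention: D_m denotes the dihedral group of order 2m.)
16

Solution. The number of irreducible complex representations of a finite group equals its number of conjugacy classes. For a direct product, #classes(G x H) = #classes(G) * #classes(H). Z/2Z has 2 classes (abelian), D_10 has 8 classes, so 2 * 8 = 16, so Z/2Z x D_10 (order 40) has exactly 16 irreducible complex representations.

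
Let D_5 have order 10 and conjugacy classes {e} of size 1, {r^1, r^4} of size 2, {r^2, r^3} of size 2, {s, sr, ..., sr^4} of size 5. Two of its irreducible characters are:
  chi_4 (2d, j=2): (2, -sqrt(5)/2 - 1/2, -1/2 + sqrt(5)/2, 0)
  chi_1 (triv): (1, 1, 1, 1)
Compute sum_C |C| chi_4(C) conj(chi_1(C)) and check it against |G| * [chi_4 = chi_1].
Sum = 0; so <chi_4, chi_1> = 0 (distinct irreducibles are orthogonal).

Reasoning: Compute term by term over conjugacy classes (|C| * chi_4(C) * conj(chi_1(C))):
  1*(2)*conj(1) + 2*(-sqrt(5)/2 - 1/2)*conj(1) + 2*(-1/2 + sqrt(5)/2)*conj(1) + 5*(0)*conj(1)
  = (2) + (-sqrt(5) - 1) + (-1 + sqrt(5)) + (0)
  = 0.
Dividing by |G| = 10 gives 0/10 = 0, matching the row-orthogonality relation <chi_4, chi_1> = [chi_4 = chi_1].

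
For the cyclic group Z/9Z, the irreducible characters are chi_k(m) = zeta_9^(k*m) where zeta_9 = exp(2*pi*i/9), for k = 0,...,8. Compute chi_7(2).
chi_7(2) = zeta_9^14 = exp(-8*I*pi/9)

Working: chi_7(2) = zeta_9^(7*2) = zeta_9^14. Since zeta_9^9 = 1, this equals zeta_9^5 = exp(2*pi*i*5/9) = exp(-8*I*pi/9).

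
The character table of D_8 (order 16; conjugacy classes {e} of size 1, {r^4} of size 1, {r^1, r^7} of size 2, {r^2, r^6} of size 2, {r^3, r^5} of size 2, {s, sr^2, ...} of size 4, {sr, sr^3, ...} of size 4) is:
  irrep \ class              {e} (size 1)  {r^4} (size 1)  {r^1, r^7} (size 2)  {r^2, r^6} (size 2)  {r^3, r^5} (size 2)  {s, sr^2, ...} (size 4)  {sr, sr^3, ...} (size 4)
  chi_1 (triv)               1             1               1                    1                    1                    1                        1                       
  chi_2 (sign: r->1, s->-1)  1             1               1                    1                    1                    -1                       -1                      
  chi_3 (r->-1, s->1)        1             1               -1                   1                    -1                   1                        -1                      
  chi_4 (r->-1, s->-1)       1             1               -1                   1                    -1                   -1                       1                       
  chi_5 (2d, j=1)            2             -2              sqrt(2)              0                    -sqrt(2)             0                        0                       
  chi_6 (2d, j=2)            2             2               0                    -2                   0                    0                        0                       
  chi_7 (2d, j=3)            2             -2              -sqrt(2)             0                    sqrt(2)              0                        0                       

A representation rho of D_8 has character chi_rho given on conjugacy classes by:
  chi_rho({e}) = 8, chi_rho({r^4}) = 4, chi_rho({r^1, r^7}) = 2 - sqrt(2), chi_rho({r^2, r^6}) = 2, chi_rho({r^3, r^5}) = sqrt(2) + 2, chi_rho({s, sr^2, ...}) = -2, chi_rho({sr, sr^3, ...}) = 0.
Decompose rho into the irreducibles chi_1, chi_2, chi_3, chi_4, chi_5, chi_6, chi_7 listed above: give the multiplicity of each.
Multiplicities: chi_1: 1, chi_2: 2, chi_3: 0, chi_4: 1, chi_5: 0, chi_6: 1, chi_7: 1.

Details: Use <chi_rho, chi> = (1/|G|) sum_C |C| * chi_rho(C) * conj(chi(C)) with |G| = 16 for each irreducible chi in the table:
  <chi_rho, chi_1> = (1/16)[1*(8)*conj(1) + 1*(4)*conj(1) + 2*(2 - sqrt(2))*conj(1) + 2*(2)*conj(1) + 2*(sqrt(2) + 2)*conj(1) + 4*(-2)*conj(1) + 4*(0)*conj(1)]
      = (1/16)[(8) + (4) + (4 - 2*sqrt(2)) + (4) + (2*sqrt(2) + 4) + (-8) + (0)] = 16/16 = 1
  <chi_rho, chi_2> = (1/16)[1*(8)*conj(1) + 1*(4)*conj(1) + 2*(2 - sqrt(2))*conj(1) + 2*(2)*conj(1) + 2*(sqrt(2) + 2)*conj(1) + 4*(-2)*conj(-1) + 4*(0)*conj(-1)]
      = (1/16)[(8) + (4) + (4 - 2*sqrt(2)) + (4) + (2*sqrt(2) + 4) + (8) + (0)] = 32/16 = 2
  <chi_rho, chi_3> = (1/16)[1*(8)*conj(1) + 1*(4)*conj(1) + 2*(2 - sqrt(2))*conj(-1) + 2*(2)*conj(1) + 2*(sqrt(2) + 2)*conj(-1) + 4*(-2)*conj(1) + 4*(0)*conj(-1)]
      = (1/16)[(8) + (4) + (-4 + 2*sqrt(2)) + (4) + (-4 - 2*sqrt(2)) + (-8) + (0)] = 0/16 = 0
  <chi_rho, chi_4> = (1/16)[1*(8)*conj(1) + 1*(4)*conj(1) + 2*(2 - sqrt(2))*conj(-1) + 2*(2)*conj(1) + 2*(sqrt(2) + 2)*conj(-1) + 4*(-2)*conj(-1) + 4*(0)*conj(1)]
      = (1/16)[(8) + (4) + (-4 + 2*sqrt(2)) + (4) + (-4 - 2*sqrt(2)) + (8) + (0)] = 16/16 = 1
  <chi_rho, chi_5> = (1/16)[1*(8)*conj(2) + 1*(4)*conj(-2) + 2*(2 - sqrt(2))*conj(sqrt(2)) + 2*(2)*conj(0) + 2*(sqrt(2) + 2)*conj(-sqrt(2)) + 4*(-2)*conj(0) + 4*(0)*conj(0)]
      = (1/16)[(16) + (-8) + (-4 + 4*sqrt(2)) + (0) + (-4*sqrt(2) - 4) + (0) + (0)] = 0/16 = 0
  <chi_rho, chi_6> = (1/16)[1*(8)*conj(2) + 1*(4)*conj(2) + 2*(2 - sqrt(2))*conj(0) + 2*(2)*conj(-2) + 2*(sqrt(2) + 2)*conj(0) + 4*(-2)*conj(0) + 4*(0)*conj(0)]
      = (1/16)[(16) + (8) + (0) + (-8) + (0) + (0) + (0)] = 16/16 = 1
  <chi_rho, chi_7> = (1/16)[1*(8)*conj(2) + 1*(4)*conj(-2) + 2*(2 - sqrt(2))*conj(-sqrt(2)) + 2*(2)*conj(0) + 2*(sqrt(2) + 2)*conj(sqrt(2)) + 4*(-2)*conj(0) + 4*(0)*conj(0)]
      = (1/16)[(16) + (-8) + (4 - 4*sqrt(2)) + (0) + (4 + 4*sqrt(2)) + (0) + (0)] = 16/16 = 1
Dimension check: dim(rho) = sum (mult * dim) = 1*1 + 2*1 + 0*1 + 1*1 + 0*2 + 1*2 + 1*2 = 8 = chi_rho(e) = 8.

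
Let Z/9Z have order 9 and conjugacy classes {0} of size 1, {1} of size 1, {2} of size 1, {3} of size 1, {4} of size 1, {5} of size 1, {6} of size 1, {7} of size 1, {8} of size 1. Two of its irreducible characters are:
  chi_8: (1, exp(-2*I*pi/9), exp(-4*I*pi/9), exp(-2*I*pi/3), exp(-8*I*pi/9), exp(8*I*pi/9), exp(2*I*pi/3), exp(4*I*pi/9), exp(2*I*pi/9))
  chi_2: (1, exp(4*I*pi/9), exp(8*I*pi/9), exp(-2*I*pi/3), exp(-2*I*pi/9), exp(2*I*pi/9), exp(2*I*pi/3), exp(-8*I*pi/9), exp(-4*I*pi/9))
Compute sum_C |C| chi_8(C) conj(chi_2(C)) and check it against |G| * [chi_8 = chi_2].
Sum = 0; so <chi_8, chi_2> = 0 (distinct irreducibles are orthogonal).

Reasoning: Compute term by term over conjugacy classes (|C| * chi_8(C) * conj(chi_2(C))):
  1*(1)*conj(1) + 1*(exp(-2*I*pi/9))*conj(exp(4*I*pi/9)) + 1*(exp(-4*I*pi/9))*conj(exp(8*I*pi/9)) + 1*(exp(-2*I*pi/3))*conj(exp(-2*I*pi/3)) + 1*(exp(-8*I*pi/9))*conj(exp(-2*I*pi/9)) + 1*(exp(8*I*pi/9))*conj(exp(2*I*pi/9)) + 1*(exp(2*I*pi/3))*conj(exp(2*I*pi/3)) + 1*(exp(4*I*pi/9))*conj(exp(-8*I*pi/9)) + 1*(exp(2*I*pi/9))*conj(exp(-4*I*pi/9))
  = (1) + (exp(-2*I*pi/3)) + (exp(2*I*pi/3)) + (1) + (exp(-2*I*pi/3)) + (exp(2*I*pi/3)) + (1) + (exp(-2*I*pi/3)) + (exp(2*I*pi/3))
  = 0.
(Exp terms are combined using exp(i*s)*conj(exp(i*t)) = exp(i*(s-t)), and sums of them are collapsed using the identity that for every m > 1 the m distinct m-th roots of unity sum to 0, e.g. 1 + exp(2*I*pi/3) + exp(-2*I*pi/3) = 0.)
Dividing by |G| = 9 gives 0/9 = 0, matching the row-orthogonality relation <chi_8, chi_2> = [chi_8 = chi_2].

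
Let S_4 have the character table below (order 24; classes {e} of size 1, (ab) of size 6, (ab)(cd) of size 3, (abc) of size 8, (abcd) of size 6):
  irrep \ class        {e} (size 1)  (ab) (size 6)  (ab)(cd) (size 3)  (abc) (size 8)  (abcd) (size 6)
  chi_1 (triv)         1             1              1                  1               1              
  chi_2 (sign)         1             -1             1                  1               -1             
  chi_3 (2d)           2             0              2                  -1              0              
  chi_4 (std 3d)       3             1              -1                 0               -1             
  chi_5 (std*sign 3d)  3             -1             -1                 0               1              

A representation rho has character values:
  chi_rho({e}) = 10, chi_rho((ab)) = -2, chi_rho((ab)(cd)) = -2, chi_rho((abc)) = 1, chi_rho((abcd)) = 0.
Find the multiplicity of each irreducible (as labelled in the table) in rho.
Multiplicities: chi_1: 0, chi_2: 1, chi_3: 0, chi_4: 1, chi_5: 2.

Argument: Use <chi_rho, chi> = (1/|G|) sum_C |C| * chi_rho(C) * conj(chi(C)) with |G| = 24 for each irreducible chi in the table:
  <chi_rho, chi_1> = (1/24)[1*(10)*conj(1) + 6*(-2)*conj(1) + 3*(-2)*conj(1) + 8*(1)*conj(1) + 6*(0)*conj(1)]
      = (1/24)[(10) + (-12) + (-6) + (8) + (0)] = 0/24 = 0
  <chi_rho, chi_2> = (1/24)[1*(10)*conj(1) + 6*(-2)*conj(-1) + 3*(-2)*conj(1) + 8*(1)*conj(1) + 6*(0)*conj(-1)]
      = (1/24)[(10) + (12) + (-6) + (8) + (0)] = 24/24 = 1
  <chi_rho, chi_3> = (1/24)[1*(10)*conj(2) + 6*(-2)*conj(0) + 3*(-2)*conj(2) + 8*(1)*conj(-1) + 6*(0)*conj(0)]
      = (1/24)[(20) + (0) + (-12) + (-8) + (0)] = 0/24 = 0
  <chi_rho, chi_4> = (1/24)[1*(10)*conj(3) + 6*(-2)*conj(1) + 3*(-2)*conj(-1) + 8*(1)*conj(0) + 6*(0)*conj(-1)]
      = (1/24)[(30) + (-12) + (6) + (0) + (0)] = 24/24 = 1
  <chi_rho, chi_5> = (1/24)[1*(10)*conj(3) + 6*(-2)*conj(-1) + 3*(-2)*conj(-1) + 8*(1)*conj(0) + 6*(0)*conj(1)]
      = (1/24)[(30) + (12) + (6) + (0) + (0)] = 48/24 = 2
Dimension check: dim(rho) = sum (mult * dim) = 0*1 + 1*1 + 0*2 + 1*3 + 2*3 = 10 = chi_rho(e) = 10.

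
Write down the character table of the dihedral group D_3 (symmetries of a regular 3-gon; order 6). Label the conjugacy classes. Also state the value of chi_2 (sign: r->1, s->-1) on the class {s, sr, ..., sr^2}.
Conjugacy classes: {e} of size 1, {r^1, r^2} of size 2, {s, sr, ..., sr^2} of size 3.
Character table:
  irrep \ class              {e} (size 1)  {r^1, r^2} (size 2)  {s, sr, ..., sr^2} (size 3)
  chi_1 (triv)               1             1                    1                          
  chi_2 (sign: r->1, s->-1)  1             1                    -1                         
  chi_3 (2d, j=1)            2             -1                   0                          

Spot check: chi_2 (sign: r->1, s->-1) on {s, sr, ..., sr^2} = -1.

Proof sketch: D_3 has order 2*3 = 6 with 3 conjugacy classes, hence 3 irreducibles. Sum of squared dims 1 + 1 + 4 = 6 = |G|. Linear characters come from the abelianisation; the 2-dimensional irreps have character r^k -> 2*cos(2*pi*j*k/3), reflections -> 0.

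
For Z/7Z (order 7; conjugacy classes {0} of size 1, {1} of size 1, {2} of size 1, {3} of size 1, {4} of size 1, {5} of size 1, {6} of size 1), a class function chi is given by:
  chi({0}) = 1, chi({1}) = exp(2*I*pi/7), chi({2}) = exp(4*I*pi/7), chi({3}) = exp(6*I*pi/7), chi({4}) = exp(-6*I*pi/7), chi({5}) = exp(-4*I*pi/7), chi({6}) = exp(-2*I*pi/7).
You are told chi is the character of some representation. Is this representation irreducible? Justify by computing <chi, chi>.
Irreducible: <chi, chi> = 1.

Argument: <chi, chi> = (1/|G|) sum_C |C| * |chi(C)|^2 = (1/7)[1*|1|^2 + 1*|exp(2*I*pi/7)|^2 + 1*|exp(4*I*pi/7)|^2 + 1*|exp(6*I*pi/7)|^2 + 1*|exp(-6*I*pi/7)|^2 + 1*|exp(-4*I*pi/7)|^2 + 1*|exp(-2*I*pi/7)|^2]
  = (1/7)[(1) + (1) + (1) + (1) + (1) + (1) + (1)] = 7/7 = 1.
(Exp terms are combined using exp(i*s)*conj(exp(i*t)) = exp(i*(s-t)), and sums of them are collapsed using the identity that for every m > 1 the m distinct m-th roots of unity sum to 0, e.g. 1 + exp(2*I*pi/3) + exp(-2*I*pi/3) = 0.)
A character is irreducible iff <chi, chi> = 1, so this representation is irreducible.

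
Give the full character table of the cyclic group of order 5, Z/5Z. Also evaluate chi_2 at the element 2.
Character table of Z/5Z (irreps indexed chi_0,...,chi_4 with chi_k(m) = zeta_5^(k*m), zeta_5 = exp(2*pi*i/5)):
  irrep \ class  {0} (size 1)  {1} (size 1)    {2} (size 1)    {3} (size 1)    {4} (size 1)  
  chi_0          1             1               1               1               1             
  chi_1          1             exp(2*I*pi/5)   exp(4*I*pi/5)   exp(-4*I*pi/5)  exp(-2*I*pi/5)
  chi_2          1             exp(4*I*pi/5)   exp(-2*I*pi/5)  exp(2*I*pi/5)   exp(-4*I*pi/5)
  chi_3          1             exp(-4*I*pi/5)  exp(2*I*pi/5)   exp(-2*I*pi/5)  exp(4*I*pi/5) 
  chi_4          1             exp(-2*I*pi/5)  exp(-4*I*pi/5)  exp(4*I*pi/5)   exp(2*I*pi/5) 

Spot check: chi_2(2) = zeta_5^(2*2) = zeta_5^4 = exp(-2*I*pi/5).

Solution. Z/5Z is abelian, so all 5 irreducible complex representations are 1-dimensional. They are given by chi_k(m) = zeta_5^(k*m) for k = 0,...,4. Row orthogonality: sum_m chi_k(m) conj(chi_l(m)) = 5 * [k = l].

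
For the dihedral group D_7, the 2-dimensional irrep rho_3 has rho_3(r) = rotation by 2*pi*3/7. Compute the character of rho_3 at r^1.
chi_{rho_3}(r^1) = 2*cos(2*pi*3*1/7) = -2*cos(pi/7)

Why: rho_3(r^1) is rotation by angle 2*pi*3*1/7, whose trace is 2*cos(2*pi*3*1/7) = -2*cos(pi/7).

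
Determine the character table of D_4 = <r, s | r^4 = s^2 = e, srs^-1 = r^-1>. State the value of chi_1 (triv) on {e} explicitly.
Conjugacy classes: {e} of size 1, {r^2} of size 1, {r^1, r^3} of size 2, {s, sr^2, ...} of size 2, {sr, sr^3, ...} of size 2.
Character table:
  irrep \ class              {e} (size 1)  {r^2} (size 1)  {r^1, r^3} (size 2)  {s, sr^2, ...} (size 2)  {sr, sr^3, ...} (size 2)
  chi_1 (triv)               1             1               1                    1                        1                       
  chi_2 (sign: r->1, s->-1)  1             1               1                    -1                       -1                      
  chi_3 (r->-1, s->1)        1             1               -1                   1                        -1                      
  chi_4 (r->-1, s->-1)       1             1               -1                   -1                       1                       
  chi_5 (2d, j=1)            2             -2              0                    0                        0                       

Spot check: chi_1 (triv) on {e} = 1.

Solution. D_4 has order 2*4 = 8 with 5 conjugacy classes, hence 5 irreducibles. Sum of squared dims 1 + 1 + 1 + 1 + 4 = 8 = |G|. Linear characters come from the abelianisation; the 2-dimensional irreps have character r^k -> 2*cos(2*pi*j*k/4), reflections -> 0.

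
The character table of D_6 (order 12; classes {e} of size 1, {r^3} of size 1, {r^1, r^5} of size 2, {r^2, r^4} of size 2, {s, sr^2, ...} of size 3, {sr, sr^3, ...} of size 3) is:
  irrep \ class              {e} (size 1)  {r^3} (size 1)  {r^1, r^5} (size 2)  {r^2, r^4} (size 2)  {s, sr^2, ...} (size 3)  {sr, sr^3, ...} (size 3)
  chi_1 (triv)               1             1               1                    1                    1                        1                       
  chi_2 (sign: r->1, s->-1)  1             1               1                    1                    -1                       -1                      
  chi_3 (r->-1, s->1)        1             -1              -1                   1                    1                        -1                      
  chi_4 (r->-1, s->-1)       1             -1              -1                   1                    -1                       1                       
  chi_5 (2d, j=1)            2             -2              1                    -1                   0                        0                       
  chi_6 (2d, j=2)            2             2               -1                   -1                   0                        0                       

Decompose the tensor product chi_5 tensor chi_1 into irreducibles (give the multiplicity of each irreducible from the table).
chi_5 tensor chi_1 = chi_5 (all other irreducibles have multiplicity 0).

Why: The character of a tensor product is the pointwise product (chi_5 * chi_1)(C) = chi_5(C) * chi_1(C):
  {e}: (2)*(1), {r^3}: (-2)*(1), {r^1, r^5}: (1)*(1), {r^2, r^4}: (-1)*(1), {s, sr^2, ...}: (0)*(1), {sr, sr^3, ...}: (0)*(1)
so (chi_5 * chi_1) takes values
  {e} -> 2, {r^3} -> -2, {r^1, r^5} -> 1, {r^2, r^4} -> -1, {s, sr^2, ...} -> 0, {sr, sr^3, ...} -> 0.
Now take the inner product of this character with each irreducible chi from the table, <chi_5*chi_1, chi> = (1/12) sum_C |C| (chi_5*chi_1)(C) conj(chi(C)):
  <chi_5*chi_1, chi_1> = (1/12)[1*(2)*conj(1) + 1*(-2)*conj(1) + 2*(1)*conj(1) + 2*(-1)*conj(1) + 3*(0)*conj(1) + 3*(0)*conj(1)]
      = (1/12)[(2) + (-2) + (2) + (-2) + (0) + (0)] = 0/12 = 0
  <chi_5*chi_1, chi_2> = (1/12)[1*(2)*conj(1) + 1*(-2)*conj(1) + 2*(1)*conj(1) + 2*(-1)*conj(1) + 3*(0)*conj(-1) + 3*(0)*conj(-1)]
      = (1/12)[(2) + (-2) + (2) + (-2) + (0) + (0)] = 0/12 = 0
  <chi_5*chi_1, chi_3> = (1/12)[1*(2)*conj(1) + 1*(-2)*conj(-1) + 2*(1)*conj(-1) + 2*(-1)*conj(1) + 3*(0)*conj(1) + 3*(0)*conj(-1)]
      = (1/12)[(2) + (2) + (-2) + (-2) + (0) + (0)] = 0/12 = 0
  <chi_5*chi_1, chi_4> = (1/12)[1*(2)*conj(1) + 1*(-2)*conj(-1) + 2*(1)*conj(-1) + 2*(-1)*conj(1) + 3*(0)*conj(-1) + 3*(0)*conj(1)]
      = (1/12)[(2) + (2) + (-2) + (-2) + (0) + (0)] = 0/12 = 0
  <chi_5*chi_1, chi_5> = (1/12)[1*(2)*conj(2) + 1*(-2)*conj(-2) + 2*(1)*conj(1) + 2*(-1)*conj(-1) + 3*(0)*conj(0) + 3*(0)*conj(0)]
      = (1/12)[(4) + (4) + (2) + (2) + (0) + (0)] = 12/12 = 1
  <chi_5*chi_1, chi_6> = (1/12)[1*(2)*conj(2) + 1*(-2)*conj(2) + 2*(1)*conj(-1) + 2*(-1)*conj(-1) + 3*(0)*conj(0) + 3*(0)*conj(0)]
      = (1/12)[(4) + (-4) + (-2) + (2) + (0) + (0)] = 0/12 = 0
Hence the multiplicities are chi_5: 1. Dimension check: dim(chi_5)*dim(chi_1) = 2*1 = 2 and sum (mult * dim) = 1*2 = 2.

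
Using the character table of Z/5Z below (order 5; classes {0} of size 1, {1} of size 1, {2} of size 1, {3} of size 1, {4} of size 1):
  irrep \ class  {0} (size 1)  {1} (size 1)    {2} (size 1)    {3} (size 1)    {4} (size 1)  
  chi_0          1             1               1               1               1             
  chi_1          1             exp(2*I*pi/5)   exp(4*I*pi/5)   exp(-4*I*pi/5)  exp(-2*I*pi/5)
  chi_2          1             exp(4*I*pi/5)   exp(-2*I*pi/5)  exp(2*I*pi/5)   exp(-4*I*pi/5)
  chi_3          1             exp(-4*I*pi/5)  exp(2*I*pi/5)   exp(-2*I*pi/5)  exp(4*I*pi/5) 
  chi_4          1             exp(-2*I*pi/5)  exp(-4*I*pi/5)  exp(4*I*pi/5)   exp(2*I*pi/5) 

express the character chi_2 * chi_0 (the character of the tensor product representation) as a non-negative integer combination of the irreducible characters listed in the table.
chi_2 tensor chi_0 = chi_2 (all other irreducibles have multiplicity 0).

The character of a tensor product is the pointwise product (chi_2 * chi_0)(C) = chi_2(C) * chi_0(C):
  {0}: (1)*(1), {1}: (exp(4*I*pi/5))*(1), {2}: (exp(-2*I*pi/5))*(1), {3}: (exp(2*I*pi/5))*(1), {4}: (exp(-4*I*pi/5))*(1)
so (chi_2 * chi_0) takes values
  {0} -> 1, {1} -> exp(4*I*pi/5), {2} -> exp(-2*I*pi/5), {3} -> exp(2*I*pi/5), {4} -> exp(-4*I*pi/5).
Now take the inner product of this character with each irreducible chi from the table, <chi_2*chi_0, chi> = (1/5) sum_C |C| (chi_2*chi_0)(C) conj(chi(C)):
  <chi_2*chi_0, chi_0> = (1/5)[1*(1)*conj(1) + 1*(exp(4*I*pi/5))*conj(1) + 1*(exp(-2*I*pi/5))*conj(1) + 1*(exp(2*I*pi/5))*conj(1) + 1*(exp(-4*I*pi/5))*conj(1)]
      = (1/5)[(1) + (exp(4*I*pi/5)) + (exp(-2*I*pi/5)) + (exp(2*I*pi/5)) + (exp(-4*I*pi/5))] = 0/5 = 0
  <chi_2*chi_0, chi_1> = (1/5)[1*(1)*conj(1) + 1*(exp(4*I*pi/5))*conj(exp(2*I*pi/5)) + 1*(exp(-2*I*pi/5))*conj(exp(4*I*pi/5)) + 1*(exp(2*I*pi/5))*conj(exp(-4*I*pi/5)) + 1*(exp(-4*I*pi/5))*conj(exp(-2*I*pi/5))]
      = (1/5)[(1) + (exp(2*I*pi/5)) + (exp(4*I*pi/5)) + (exp(-4*I*pi/5)) + (exp(-2*I*pi/5))] = 0/5 = 0
  <chi_2*chi_0, chi_2> = (1/5)[1*(1)*conj(1) + 1*(exp(4*I*pi/5))*conj(exp(4*I*pi/5)) + 1*(exp(-2*I*pi/5))*conj(exp(-2*I*pi/5)) + 1*(exp(2*I*pi/5))*conj(exp(2*I*pi/5)) + 1*(exp(-4*I*pi/5))*conj(exp(-4*I*pi/5))]
      = (1/5)[(1) + (1) + (1) + (1) + (1)] = 5/5 = 1
  <chi_2*chi_0, chi_3> = (1/5)[1*(1)*conj(1) + 1*(exp(4*I*pi/5))*conj(exp(-4*I*pi/5)) + 1*(exp(-2*I*pi/5))*conj(exp(2*I*pi/5)) + 1*(exp(2*I*pi/5))*conj(exp(-2*I*pi/5)) + 1*(exp(-4*I*pi/5))*conj(exp(4*I*pi/5))]
      = (1/5)[(1) + (exp(-2*I*pi/5)) + (exp(-4*I*pi/5)) + (exp(4*I*pi/5)) + (exp(2*I*pi/5))] = 0/5 = 0
  <chi_2*chi_0, chi_4> = (1/5)[1*(1)*conj(1) + 1*(exp(4*I*pi/5))*conj(exp(-2*I*pi/5)) + 1*(exp(-2*I*pi/5))*conj(exp(-4*I*pi/5)) + 1*(exp(2*I*pi/5))*conj(exp(4*I*pi/5)) + 1*(exp(-4*I*pi/5))*conj(exp(2*I*pi/5))]
      = (1/5)[(1) + (exp(-4*I*pi/5)) + (exp(2*I*pi/5)) + (exp(-2*I*pi/5)) + (exp(4*I*pi/5))] = 0/5 = 0
(Exp terms are combined using exp(i*s)*conj(exp(i*t)) = exp(i*(s-t)), and sums of them are collapsed using the identity that for every m > 1 the m distinct m-th roots of unity sum to 0, e.g. 1 + exp(2*I*pi/3) + exp(-2*I*pi/3) = 0.)
Hence the multiplicities are chi_2: 1. Dimension check: dim(chi_2)*dim(chi_0) = 1*1 = 1 and sum (mult * dim) = 1*1 = 1.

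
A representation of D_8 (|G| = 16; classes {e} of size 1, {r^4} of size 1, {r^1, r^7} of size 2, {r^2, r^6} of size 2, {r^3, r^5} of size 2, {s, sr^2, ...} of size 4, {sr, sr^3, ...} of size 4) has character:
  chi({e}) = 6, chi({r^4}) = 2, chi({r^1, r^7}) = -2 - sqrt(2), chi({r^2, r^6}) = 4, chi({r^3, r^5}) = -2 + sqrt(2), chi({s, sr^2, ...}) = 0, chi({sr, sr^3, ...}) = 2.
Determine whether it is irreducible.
Not irreducible (reducible): <chi, chi> = 7 > 1.

Why: <chi, chi> = (1/|G|) sum_C |C| * |chi(C)|^2 = (1/16)[1*|6|^2 + 1*|2|^2 + 2*|-2 - sqrt(2)|^2 + 2*|4|^2 + 2*|-2 + sqrt(2)|^2 + 4*|0|^2 + 4*|2|^2]
  = (1/16)[(36) + (4) + (8*sqrt(2) + 12) + (32) + (12 - 8*sqrt(2)) + (0) + (16)] = 112/16 = 7.
A character is irreducible iff <chi, chi> = 1, so this representation is reducible.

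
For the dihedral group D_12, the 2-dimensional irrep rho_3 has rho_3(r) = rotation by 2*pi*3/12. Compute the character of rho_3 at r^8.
chi_{rho_3}(r^8) = 2*cos(2*pi*3*8/12) = 2

Working: rho_3(r^8) is rotation by angle 2*pi*3*8/12, whose trace is 2*cos(2*pi*3*8/12) = 2.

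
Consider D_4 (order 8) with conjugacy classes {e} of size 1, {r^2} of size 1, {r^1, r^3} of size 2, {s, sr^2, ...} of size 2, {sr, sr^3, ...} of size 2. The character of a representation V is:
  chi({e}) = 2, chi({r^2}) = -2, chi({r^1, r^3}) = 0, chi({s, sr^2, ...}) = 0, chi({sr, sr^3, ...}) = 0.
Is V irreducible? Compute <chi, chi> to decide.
Irreducible: <chi, chi> = 1.

Proof sketch: <chi, chi> = (1/|G|) sum_C |C| * |chi(C)|^2 = (1/8)[1*|2|^2 + 1*|-2|^2 + 2*|0|^2 + 2*|0|^2 + 2*|0|^2]
  = (1/8)[(4) + (4) + (0) + (0) + (0)] = 8/8 = 1.
A character is irreducible iff <chi, chi> = 1, so this representation is irreducible.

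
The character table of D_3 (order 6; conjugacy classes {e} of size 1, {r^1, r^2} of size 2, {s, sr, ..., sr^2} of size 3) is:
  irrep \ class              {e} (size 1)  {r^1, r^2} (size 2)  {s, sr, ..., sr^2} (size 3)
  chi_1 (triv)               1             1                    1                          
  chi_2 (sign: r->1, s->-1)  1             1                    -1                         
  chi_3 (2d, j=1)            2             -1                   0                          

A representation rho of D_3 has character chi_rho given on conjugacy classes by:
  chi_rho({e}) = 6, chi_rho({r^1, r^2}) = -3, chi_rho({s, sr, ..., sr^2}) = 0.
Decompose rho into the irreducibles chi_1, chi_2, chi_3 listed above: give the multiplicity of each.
Multiplicities: chi_1: 0, chi_2: 0, chi_3: 3.

Argument: Use <chi_rho, chi> = (1/|G|) sum_C |C| * chi_rho(C) * conj(chi(C)) with |G| = 6 for each irreducible chi in the table:
  <chi_rho, chi_1> = (1/6)[1*(6)*conj(1) + 2*(-3)*conj(1) + 3*(0)*conj(1)]
      = (1/6)[(6) + (-6) + (0)] = 0/6 = 0
  <chi_rho, chi_2> = (1/6)[1*(6)*conj(1) + 2*(-3)*conj(1) + 3*(0)*conj(-1)]
      = (1/6)[(6) + (-6) + (0)] = 0/6 = 0
  <chi_rho, chi_3> = (1/6)[1*(6)*conj(2) + 2*(-3)*conj(-1) + 3*(0)*conj(0)]
      = (1/6)[(12) + (6) + (0)] = 18/6 = 3
Dimension check: dim(rho) = sum (mult * dim) = 0*1 + 0*1 + 3*2 = 6 = chi_rho(e) = 6.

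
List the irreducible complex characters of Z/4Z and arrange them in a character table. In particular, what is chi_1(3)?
Character table of Z/4Z (irreps indexed chi_0,...,chi_3 with chi_k(m) = zeta_4^(k*m), zeta_4 = exp(2*pi*i/4)):
  irrep \ class  {0} (size 1)  {1} (size 1)  {2} (size 1)  {3} (size 1)
  chi_0          1             1             1             1           
  chi_1          1             I             -1            -I          
  chi_2          1             -1            1             -1          
  chi_3          1             -I            -1            I           

Spot check: chi_1(3) = zeta_4^(1*3) = zeta_4^3 = -I.

Derivation: Z/4Z is abelian, so all 4 irreducible complex representations are 1-dimensional. They are given by chi_k(m) = zeta_4^(k*m) for k = 0,...,3. Row orthogonality: sum_m chi_k(m) conj(chi_l(m)) = 4 * [k = l].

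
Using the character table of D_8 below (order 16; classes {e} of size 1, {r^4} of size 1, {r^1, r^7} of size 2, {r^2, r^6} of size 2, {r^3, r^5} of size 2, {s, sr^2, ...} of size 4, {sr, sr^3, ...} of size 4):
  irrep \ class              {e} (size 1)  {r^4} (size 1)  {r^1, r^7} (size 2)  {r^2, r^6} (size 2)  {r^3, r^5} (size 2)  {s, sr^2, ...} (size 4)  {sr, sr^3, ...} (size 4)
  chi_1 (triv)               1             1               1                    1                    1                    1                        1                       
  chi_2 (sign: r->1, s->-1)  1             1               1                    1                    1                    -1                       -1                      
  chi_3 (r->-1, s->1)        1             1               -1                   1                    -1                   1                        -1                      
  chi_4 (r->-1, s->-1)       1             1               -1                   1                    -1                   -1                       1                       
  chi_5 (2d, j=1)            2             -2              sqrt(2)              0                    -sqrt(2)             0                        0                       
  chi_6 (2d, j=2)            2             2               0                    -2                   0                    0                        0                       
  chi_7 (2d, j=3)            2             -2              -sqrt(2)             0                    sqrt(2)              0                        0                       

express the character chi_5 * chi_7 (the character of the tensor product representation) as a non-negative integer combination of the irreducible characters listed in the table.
chi_5 tensor chi_7 = chi_3 + chi_4 + chi_6 (all other irreducibles have multiplicity 0).

Argument: The character of a tensor product is the pointwise product (chi_5 * chi_7)(C) = chi_5(C) * chi_7(C):
  {e}: (2)*(2), {r^4}: (-2)*(-2), {r^1, r^7}: (sqrt(2))*(-sqrt(2)), {r^2, r^6}: (0)*(0), {r^3, r^5}: (-sqrt(2))*(sqrt(2)), {s, sr^2, ...}: (0)*(0), {sr, sr^3, ...}: (0)*(0)
so (chi_5 * chi_7) takes values
  {e} -> 4, {r^4} -> 4, {r^1, r^7} -> -2, {r^2, r^6} -> 0, {r^3, r^5} -> -2, {s, sr^2, ...} -> 0, {sr, sr^3, ...} -> 0.
Now take the inner product of this character with each irreducible chi from the table, <chi_5*chi_7, chi> = (1/16) sum_C |C| (chi_5*chi_7)(C) conj(chi(C)):
  <chi_5*chi_7, chi_1> = (1/16)[1*(4)*conj(1) + 1*(4)*conj(1) + 2*(-2)*conj(1) + 2*(0)*conj(1) + 2*(-2)*conj(1) + 4*(0)*conj(1) + 4*(0)*conj(1)]
      = (1/16)[(4) + (4) + (-4) + (0) + (-4) + (0) + (0)] = 0/16 = 0
  <chi_5*chi_7, chi_2> = (1/16)[1*(4)*conj(1) + 1*(4)*conj(1) + 2*(-2)*conj(1) + 2*(0)*conj(1) + 2*(-2)*conj(1) + 4*(0)*conj(-1) + 4*(0)*conj(-1)]
      = (1/16)[(4) + (4) + (-4) + (0) + (-4) + (0) + (0)] = 0/16 = 0
  <chi_5*chi_7, chi_3> = (1/16)[1*(4)*conj(1) + 1*(4)*conj(1) + 2*(-2)*conj(-1) + 2*(0)*conj(1) + 2*(-2)*conj(-1) + 4*(0)*conj(1) + 4*(0)*conj(-1)]
      = (1/16)[(4) + (4) + (4) + (0) + (4) + (0) + (0)] = 16/16 = 1
  <chi_5*chi_7, chi_4> = (1/16)[1*(4)*conj(1) + 1*(4)*conj(1) + 2*(-2)*conj(-1) + 2*(0)*conj(1) + 2*(-2)*conj(-1) + 4*(0)*conj(-1) + 4*(0)*conj(1)]
      = (1/16)[(4) + (4) + (4) + (0) + (4) + (0) + (0)] = 16/16 = 1
  <chi_5*chi_7, chi_5> = (1/16)[1*(4)*conj(2) + 1*(4)*conj(-2) + 2*(-2)*conj(sqrt(2)) + 2*(0)*conj(0) + 2*(-2)*conj(-sqrt(2)) + 4*(0)*conj(0) + 4*(0)*conj(0)]
      = (1/16)[(8) + (-8) + (-4*sqrt(2)) + (0) + (4*sqrt(2)) + (0) + (0)] = 0/16 = 0
  <chi_5*chi_7, chi_6> = (1/16)[1*(4)*conj(2) + 1*(4)*conj(2) + 2*(-2)*conj(0) + 2*(0)*conj(-2) + 2*(-2)*conj(0) + 4*(0)*conj(0) + 4*(0)*conj(0)]
      = (1/16)[(8) + (8) + (0) + (0) + (0) + (0) + (0)] = 16/16 = 1
  <chi_5*chi_7, chi_7> = (1/16)[1*(4)*conj(2) + 1*(4)*conj(-2) + 2*(-2)*conj(-sqrt(2)) + 2*(0)*conj(0) + 2*(-2)*conj(sqrt(2)) + 4*(0)*conj(0) + 4*(0)*conj(0)]
      = (1/16)[(8) + (-8) + (4*sqrt(2)) + (0) + (-4*sqrt(2)) + (0) + (0)] = 0/16 = 0
Hence the multiplicities are chi_3: 1, chi_4: 1, chi_6: 1. Dimension check: dim(chi_5)*dim(chi_7) = 2*2 = 4 and sum (mult * dim) = 1*1 + 1*1 + 1*2 = 4.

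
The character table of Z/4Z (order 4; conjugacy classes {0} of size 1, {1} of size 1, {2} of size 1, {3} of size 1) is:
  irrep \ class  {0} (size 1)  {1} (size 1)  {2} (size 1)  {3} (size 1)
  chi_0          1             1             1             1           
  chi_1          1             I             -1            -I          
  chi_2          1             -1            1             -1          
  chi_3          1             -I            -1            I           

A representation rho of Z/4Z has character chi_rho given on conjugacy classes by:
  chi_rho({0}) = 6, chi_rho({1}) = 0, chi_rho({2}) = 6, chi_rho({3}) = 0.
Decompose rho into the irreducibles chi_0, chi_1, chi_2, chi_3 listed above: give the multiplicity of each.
Multiplicities: chi_0: 3, chi_1: 0, chi_2: 3, chi_3: 0.

Explanation: Use <chi_rho, chi> = (1/|G|) sum_C |C| * chi_rho(C) * conj(chi(C)) with |G| = 4 for each irreducible chi in the table:
  <chi_rho, chi_0> = (1/4)[1*(6)*conj(1) + 1*(0)*conj(1) + 1*(6)*conj(1) + 1*(0)*conj(1)]
      = (1/4)[(6) + (0) + (6) + (0)] = 12/4 = 3
  <chi_rho, chi_1> = (1/4)[1*(6)*conj(1) + 1*(0)*conj(I) + 1*(6)*conj(-1) + 1*(0)*conj(-I)]
      = (1/4)[(6) + (0) + (-6) + (0)] = 0/4 = 0
  <chi_rho, chi_2> = (1/4)[1*(6)*conj(1) + 1*(0)*conj(-1) + 1*(6)*conj(1) + 1*(0)*conj(-1)]
      = (1/4)[(6) + (0) + (6) + (0)] = 12/4 = 3
  <chi_rho, chi_3> = (1/4)[1*(6)*conj(1) + 1*(0)*conj(-I) + 1*(6)*conj(-1) + 1*(0)*conj(I)]
      = (1/4)[(6) + (0) + (-6) + (0)] = 0/4 = 0
(Exp terms are combined using exp(i*s)*conj(exp(i*t)) = exp(i*(s-t)), and sums of them are collapsed using the identity that for every m > 1 the m distinct m-th roots of unity sum to 0, e.g. 1 + exp(2*I*pi/3) + exp(-2*I*pi/3) = 0.)
Dimension check: dim(rho) = sum (mult * dim) = 3*1 + 0*1 + 3*1 + 0*1 = 6 = chi_rho(e) = 6.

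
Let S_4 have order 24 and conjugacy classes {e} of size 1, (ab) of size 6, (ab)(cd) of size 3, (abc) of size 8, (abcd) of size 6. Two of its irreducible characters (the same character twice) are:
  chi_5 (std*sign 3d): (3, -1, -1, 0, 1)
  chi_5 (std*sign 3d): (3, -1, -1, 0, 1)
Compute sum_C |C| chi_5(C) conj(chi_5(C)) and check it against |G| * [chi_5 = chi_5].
Sum = 24 = |G| = 24; so <chi_5, chi_5> = 1 (norm-1 confirms irreducibility).

Compute term by term over conjugacy classes (|C| * chi_5(C) * conj(chi_5(C))):
  1*(3)*conj(3) + 6*(-1)*conj(-1) + 3*(-1)*conj(-1) + 8*(0)*conj(0) + 6*(1)*conj(1)
  = (9) + (6) + (3) + (0) + (6)
  = 24.
Dividing by |G| = 24 gives 24/24 = 1, matching the row-orthogonality relation <chi_5, chi_5> = [chi_5 = chi_5].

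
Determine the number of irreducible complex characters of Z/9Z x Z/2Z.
18

Solution. The number of irreducible complex representations of a finite group equals its number of conjugacy classes. Z/9Z x Z/2Z is abelian of order 18, so every element is its own conjugacy class: 18 classes, so Z/9Z x Z/2Z (order 18) has exactly 18 irreducible complex representations.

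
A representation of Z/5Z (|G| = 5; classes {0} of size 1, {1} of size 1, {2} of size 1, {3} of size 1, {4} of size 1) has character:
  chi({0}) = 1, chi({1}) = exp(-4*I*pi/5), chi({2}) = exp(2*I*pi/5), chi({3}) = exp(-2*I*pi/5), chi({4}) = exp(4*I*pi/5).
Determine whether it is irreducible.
Irreducible: <chi, chi> = 1.

Why: <chi, chi> = (1/|G|) sum_C |C| * |chi(C)|^2 = (1/5)[1*|1|^2 + 1*|exp(-4*I*pi/5)|^2 + 1*|exp(2*I*pi/5)|^2 + 1*|exp(-2*I*pi/5)|^2 + 1*|exp(4*I*pi/5)|^2]
  = (1/5)[(1) + (1) + (1) + (1) + (1)] = 5/5 = 1.
(Exp terms are combined using exp(i*s)*conj(exp(i*t)) = exp(i*(s-t)), and sums of them are collapsed using the identity that for every m > 1 the m distinct m-th roots of unity sum to 0, e.g. 1 + exp(2*I*pi/3) + exp(-2*I*pi/3) = 0.)
A character is irreducible iff <chi, chi> = 1, so this representation is irreducible.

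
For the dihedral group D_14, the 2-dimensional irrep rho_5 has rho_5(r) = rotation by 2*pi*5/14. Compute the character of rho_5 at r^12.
chi_{rho_5}(r^12) = 2*cos(2*pi*5*12/14) = -2*cos(3*pi/7)

Proof sketch: rho_5(r^12) is rotation by angle 2*pi*5*12/14, whose trace is 2*cos(2*pi*5*12/14) = -2*cos(3*pi/7).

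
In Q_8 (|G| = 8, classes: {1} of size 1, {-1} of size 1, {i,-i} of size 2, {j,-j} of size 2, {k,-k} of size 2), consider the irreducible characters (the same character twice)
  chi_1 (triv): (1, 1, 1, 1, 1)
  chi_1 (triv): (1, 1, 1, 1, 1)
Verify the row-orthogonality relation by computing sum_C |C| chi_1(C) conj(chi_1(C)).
Sum = 8 = |G| = 8; so <chi_1, chi_1> = 1 (norm-1 confirms irreducibility).

Explanation: Compute term by term over conjugacy classes (|C| * chi_1(C) * conj(chi_1(C))):
  1*(1)*conj(1) + 1*(1)*conj(1) + 2*(1)*conj(1) + 2*(1)*conj(1) + 2*(1)*conj(1)
  = (1) + (1) + (2) + (2) + (2)
  = 8.
Dividing by |G| = 8 gives 8/8 = 1, matching the row-orthogonality relation <chi_1, chi_1> = [chi_1 = chi_1].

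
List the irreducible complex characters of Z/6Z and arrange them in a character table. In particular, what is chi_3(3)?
Character table of Z/6Z (irreps indexed chi_0,...,chi_5 with chi_k(m) = zeta_6^(k*m), zeta_6 = exp(2*pi*i/6)):
  irrep \ class  {0} (size 1)  {1} (size 1)    {2} (size 1)    {3} (size 1)  {4} (size 1)    {5} (size 1)  
  chi_0          1             1               1               1             1               1             
  chi_1          1             exp(I*pi/3)     exp(2*I*pi/3)   -1            exp(-2*I*pi/3)  exp(-I*pi/3)  
  chi_2          1             exp(2*I*pi/3)   exp(-2*I*pi/3)  1             exp(2*I*pi/3)   exp(-2*I*pi/3)
  chi_3          1             -1              1               -1            1               -1            
  chi_4          1             exp(-2*I*pi/3)  exp(2*I*pi/3)   1             exp(-2*I*pi/3)  exp(2*I*pi/3) 
  chi_5          1             exp(-I*pi/3)    exp(-2*I*pi/3)  -1            exp(2*I*pi/3)   exp(I*pi/3)   

Spot check: chi_3(3) = zeta_6^(3*3) = zeta_6^9 = -1.

Explanation: Z/6Z is abelian, so all 6 irreducible complex representations are 1-dimensional. They are given by chi_k(m) = zeta_6^(k*m) for k = 0,...,5. Row orthogonality: sum_m chi_k(m) conj(chi_l(m)) = 6 * [k = l].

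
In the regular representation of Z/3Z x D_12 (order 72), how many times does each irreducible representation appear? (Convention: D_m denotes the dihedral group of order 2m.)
Each irreducible V_i of dimension d_i appears with multiplicity d_i, i.e. rho_reg = (direct sum over all irreducibles V_i) d_i V_i. The irreducible dimensions for Z/3Z x D_12 are 1, 1, 1, 1, 1, 1, 1, 1, 1, 1, 1, 1, 2, 2, 2, 2, 2, 2, 2, 2, 2, 2, 2, 2, 2, 2, 2: 12 irreducibles of dimension 1, each with multiplicity 1; 15 irreducibles of dimension 2, each with multiplicity 2. Total dimension 12*1*1 + 15*2*2 = 72 = |G|.

Solution. General theorem: in the regular representation of a finite group G, each irreducible appears with multiplicity equal to its dimension. Check: dim(rho_reg) = sum d_i^2 = 1 + 1 + 1 + 1 + 1 + 1 + 1 + 1 + 1 + 1 + 1 + 1 + 4 + 4 + 4 + 4 + 4 + 4 + 4 + 4 + 4 + 4 + 4 + 4 + 4 + 4 + 4 = 72 = |G|.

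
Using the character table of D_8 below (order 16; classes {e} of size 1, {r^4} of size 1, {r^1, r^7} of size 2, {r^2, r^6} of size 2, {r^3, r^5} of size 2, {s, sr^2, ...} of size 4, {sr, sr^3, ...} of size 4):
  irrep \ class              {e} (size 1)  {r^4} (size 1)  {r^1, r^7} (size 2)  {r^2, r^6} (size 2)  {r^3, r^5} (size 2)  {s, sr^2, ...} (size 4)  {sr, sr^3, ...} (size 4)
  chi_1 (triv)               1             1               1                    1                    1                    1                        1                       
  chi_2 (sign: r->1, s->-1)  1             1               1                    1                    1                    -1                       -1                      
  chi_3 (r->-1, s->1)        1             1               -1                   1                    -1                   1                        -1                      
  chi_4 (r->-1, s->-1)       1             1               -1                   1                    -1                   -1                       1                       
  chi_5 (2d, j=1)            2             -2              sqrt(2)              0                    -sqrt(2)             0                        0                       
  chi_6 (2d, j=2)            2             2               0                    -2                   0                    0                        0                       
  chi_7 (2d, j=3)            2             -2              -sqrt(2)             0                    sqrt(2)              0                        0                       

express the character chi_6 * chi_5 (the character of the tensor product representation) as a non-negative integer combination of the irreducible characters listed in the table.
chi_6 tensor chi_5 = chi_5 + chi_7 (all other irreducibles have multiplicity 0).

Argument: The character of a tensor product is the pointwise product (chi_6 * chi_5)(C) = chi_6(C) * chi_5(C):
  {e}: (2)*(2), {r^4}: (2)*(-2), {r^1, r^7}: (0)*(sqrt(2)), {r^2, r^6}: (-2)*(0), {r^3, r^5}: (0)*(-sqrt(2)), {s, sr^2, ...}: (0)*(0), {sr, sr^3, ...}: (0)*(0)
so (chi_6 * chi_5) takes values
  {e} -> 4, {r^4} -> -4, {r^1, r^7} -> 0, {r^2, r^6} -> 0, {r^3, r^5} -> 0, {s, sr^2, ...} -> 0, {sr, sr^3, ...} -> 0.
Now take the inner product of this character with each irreducible chi from the table, <chi_6*chi_5, chi> = (1/16) sum_C |C| (chi_6*chi_5)(C) conj(chi(C)):
  <chi_6*chi_5, chi_1> = (1/16)[1*(4)*conj(1) + 1*(-4)*conj(1) + 2*(0)*conj(1) + 2*(0)*conj(1) + 2*(0)*conj(1) + 4*(0)*conj(1) + 4*(0)*conj(1)]
      = (1/16)[(4) + (-4) + (0) + (0) + (0) + (0) + (0)] = 0/16 = 0
  <chi_6*chi_5, chi_2> = (1/16)[1*(4)*conj(1) + 1*(-4)*conj(1) + 2*(0)*conj(1) + 2*(0)*conj(1) + 2*(0)*conj(1) + 4*(0)*conj(-1) + 4*(0)*conj(-1)]
      = (1/16)[(4) + (-4) + (0) + (0) + (0) + (0) + (0)] = 0/16 = 0
  <chi_6*chi_5, chi_3> = (1/16)[1*(4)*conj(1) + 1*(-4)*conj(1) + 2*(0)*conj(-1) + 2*(0)*conj(1) + 2*(0)*conj(-1) + 4*(0)*conj(1) + 4*(0)*conj(-1)]
      = (1/16)[(4) + (-4) + (0) + (0) + (0) + (0) + (0)] = 0/16 = 0
  <chi_6*chi_5, chi_4> = (1/16)[1*(4)*conj(1) + 1*(-4)*conj(1) + 2*(0)*conj(-1) + 2*(0)*conj(1) + 2*(0)*conj(-1) + 4*(0)*conj(-1) + 4*(0)*conj(1)]
      = (1/16)[(4) + (-4) + (0) + (0) + (0) + (0) + (0)] = 0/16 = 0
  <chi_6*chi_5, chi_5> = (1/16)[1*(4)*conj(2) + 1*(-4)*conj(-2) + 2*(0)*conj(sqrt(2)) + 2*(0)*conj(0) + 2*(0)*conj(-sqrt(2)) + 4*(0)*conj(0) + 4*(0)*conj(0)]
      = (1/16)[(8) + (8) + (0) + (0) + (0) + (0) + (0)] = 16/16 = 1
  <chi_6*chi_5, chi_6> = (1/16)[1*(4)*conj(2) + 1*(-4)*conj(2) + 2*(0)*conj(0) + 2*(0)*conj(-2) + 2*(0)*conj(0) + 4*(0)*conj(0) + 4*(0)*conj(0)]
      = (1/16)[(8) + (-8) + (0) + (0) + (0) + (0) + (0)] = 0/16 = 0
  <chi_6*chi_5, chi_7> = (1/16)[1*(4)*conj(2) + 1*(-4)*conj(-2) + 2*(0)*conj(-sqrt(2)) + 2*(0)*conj(0) + 2*(0)*conj(sqrt(2)) + 4*(0)*conj(0) + 4*(0)*conj(0)]
      = (1/16)[(8) + (8) + (0) + (0) + (0) + (0) + (0)] = 16/16 = 1
Hence the multiplicities are chi_5: 1, chi_7: 1. Dimension check: dim(chi_6)*dim(chi_5) = 2*2 = 4 and sum (mult * dim) = 1*2 + 1*2 = 4.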